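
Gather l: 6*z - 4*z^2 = -4*z^2 + 6*z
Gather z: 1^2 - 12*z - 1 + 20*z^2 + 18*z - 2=20*z^2 + 6*z - 2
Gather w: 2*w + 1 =2*w + 1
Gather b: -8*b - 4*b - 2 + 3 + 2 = 3 - 12*b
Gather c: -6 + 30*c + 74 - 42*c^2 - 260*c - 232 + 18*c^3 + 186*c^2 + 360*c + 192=18*c^3 + 144*c^2 + 130*c + 28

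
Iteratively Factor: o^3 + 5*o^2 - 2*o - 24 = (o + 3)*(o^2 + 2*o - 8) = (o + 3)*(o + 4)*(o - 2)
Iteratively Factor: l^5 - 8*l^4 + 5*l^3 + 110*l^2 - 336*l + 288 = (l - 3)*(l^4 - 5*l^3 - 10*l^2 + 80*l - 96) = (l - 3)*(l - 2)*(l^3 - 3*l^2 - 16*l + 48) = (l - 3)*(l - 2)*(l + 4)*(l^2 - 7*l + 12) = (l - 4)*(l - 3)*(l - 2)*(l + 4)*(l - 3)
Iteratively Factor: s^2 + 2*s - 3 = (s - 1)*(s + 3)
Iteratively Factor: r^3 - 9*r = (r - 3)*(r^2 + 3*r) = (r - 3)*(r + 3)*(r)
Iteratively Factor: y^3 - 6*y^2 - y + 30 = (y - 3)*(y^2 - 3*y - 10) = (y - 5)*(y - 3)*(y + 2)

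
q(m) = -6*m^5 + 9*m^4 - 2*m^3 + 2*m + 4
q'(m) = -30*m^4 + 36*m^3 - 6*m^2 + 2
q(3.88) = -3341.41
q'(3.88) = -4784.58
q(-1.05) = 22.81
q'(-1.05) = -82.75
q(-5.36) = 34274.31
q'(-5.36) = -30475.74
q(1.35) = 4.77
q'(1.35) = -20.01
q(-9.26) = 476260.67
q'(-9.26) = -249676.83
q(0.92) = 6.78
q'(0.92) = 3.46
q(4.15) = -4846.82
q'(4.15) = -6426.73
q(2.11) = -83.11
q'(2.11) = -281.17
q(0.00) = 4.00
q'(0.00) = 2.00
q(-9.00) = 414787.00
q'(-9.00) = -223558.00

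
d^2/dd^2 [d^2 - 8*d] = 2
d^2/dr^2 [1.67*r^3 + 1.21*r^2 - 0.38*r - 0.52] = 10.02*r + 2.42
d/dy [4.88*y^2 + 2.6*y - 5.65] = 9.76*y + 2.6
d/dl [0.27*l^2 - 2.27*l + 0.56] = 0.54*l - 2.27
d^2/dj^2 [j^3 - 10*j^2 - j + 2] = 6*j - 20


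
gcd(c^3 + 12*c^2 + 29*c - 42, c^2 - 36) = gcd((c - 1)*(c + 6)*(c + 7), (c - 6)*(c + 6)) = c + 6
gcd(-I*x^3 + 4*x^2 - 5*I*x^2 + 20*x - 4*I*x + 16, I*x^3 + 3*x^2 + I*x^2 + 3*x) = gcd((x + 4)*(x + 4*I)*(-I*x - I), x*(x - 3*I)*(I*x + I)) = x + 1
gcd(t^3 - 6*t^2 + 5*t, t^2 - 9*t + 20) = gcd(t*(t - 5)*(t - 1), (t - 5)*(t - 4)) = t - 5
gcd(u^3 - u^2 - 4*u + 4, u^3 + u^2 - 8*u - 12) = u + 2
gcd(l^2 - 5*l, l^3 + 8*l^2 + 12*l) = l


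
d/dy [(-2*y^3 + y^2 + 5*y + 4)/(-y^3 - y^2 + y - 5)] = (3*y^4 + 6*y^3 + 48*y^2 - 2*y - 29)/(y^6 + 2*y^5 - y^4 + 8*y^3 + 11*y^2 - 10*y + 25)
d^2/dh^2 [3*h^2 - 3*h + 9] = 6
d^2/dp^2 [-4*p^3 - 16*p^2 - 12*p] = -24*p - 32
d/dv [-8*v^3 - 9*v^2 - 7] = 6*v*(-4*v - 3)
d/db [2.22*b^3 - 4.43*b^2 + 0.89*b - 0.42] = 6.66*b^2 - 8.86*b + 0.89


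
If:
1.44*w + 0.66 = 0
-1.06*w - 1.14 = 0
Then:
No Solution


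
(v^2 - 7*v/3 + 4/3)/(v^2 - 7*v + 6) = (v - 4/3)/(v - 6)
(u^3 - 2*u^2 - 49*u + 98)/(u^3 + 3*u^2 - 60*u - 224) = (u^2 - 9*u + 14)/(u^2 - 4*u - 32)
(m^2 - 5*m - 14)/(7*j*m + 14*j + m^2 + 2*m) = (m - 7)/(7*j + m)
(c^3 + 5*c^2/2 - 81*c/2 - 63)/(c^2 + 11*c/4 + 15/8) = 4*(c^2 + c - 42)/(4*c + 5)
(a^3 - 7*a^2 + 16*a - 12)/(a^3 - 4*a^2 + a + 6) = (a - 2)/(a + 1)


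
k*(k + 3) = k^2 + 3*k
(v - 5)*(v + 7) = v^2 + 2*v - 35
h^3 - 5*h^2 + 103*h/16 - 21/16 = (h - 3)*(h - 7/4)*(h - 1/4)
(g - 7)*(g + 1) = g^2 - 6*g - 7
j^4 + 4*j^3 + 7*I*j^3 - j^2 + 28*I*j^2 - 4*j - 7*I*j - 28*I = (j + 4)*(j + 7*I)*(-I*j + I)*(I*j + I)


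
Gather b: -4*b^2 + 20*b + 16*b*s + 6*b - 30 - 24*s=-4*b^2 + b*(16*s + 26) - 24*s - 30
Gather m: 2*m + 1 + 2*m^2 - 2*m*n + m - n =2*m^2 + m*(3 - 2*n) - n + 1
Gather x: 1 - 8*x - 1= -8*x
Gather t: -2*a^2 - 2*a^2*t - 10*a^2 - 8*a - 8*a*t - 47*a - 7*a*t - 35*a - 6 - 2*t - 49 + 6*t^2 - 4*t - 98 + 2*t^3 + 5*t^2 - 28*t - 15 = -12*a^2 - 90*a + 2*t^3 + 11*t^2 + t*(-2*a^2 - 15*a - 34) - 168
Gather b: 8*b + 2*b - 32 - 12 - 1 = 10*b - 45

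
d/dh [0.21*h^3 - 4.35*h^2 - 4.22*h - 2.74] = 0.63*h^2 - 8.7*h - 4.22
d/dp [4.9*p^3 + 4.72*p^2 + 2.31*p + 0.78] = 14.7*p^2 + 9.44*p + 2.31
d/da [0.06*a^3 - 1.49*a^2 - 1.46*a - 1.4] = 0.18*a^2 - 2.98*a - 1.46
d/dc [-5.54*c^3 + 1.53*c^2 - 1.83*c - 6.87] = -16.62*c^2 + 3.06*c - 1.83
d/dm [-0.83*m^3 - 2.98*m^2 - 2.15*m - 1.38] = -2.49*m^2 - 5.96*m - 2.15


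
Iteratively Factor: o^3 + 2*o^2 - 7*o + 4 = (o - 1)*(o^2 + 3*o - 4) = (o - 1)*(o + 4)*(o - 1)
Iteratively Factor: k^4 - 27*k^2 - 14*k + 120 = (k + 4)*(k^3 - 4*k^2 - 11*k + 30) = (k + 3)*(k + 4)*(k^2 - 7*k + 10) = (k - 5)*(k + 3)*(k + 4)*(k - 2)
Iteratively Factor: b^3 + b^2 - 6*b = (b + 3)*(b^2 - 2*b) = (b - 2)*(b + 3)*(b)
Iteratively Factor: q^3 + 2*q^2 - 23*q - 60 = (q + 3)*(q^2 - q - 20) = (q - 5)*(q + 3)*(q + 4)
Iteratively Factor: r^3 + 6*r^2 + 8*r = (r)*(r^2 + 6*r + 8) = r*(r + 2)*(r + 4)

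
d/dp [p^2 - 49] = 2*p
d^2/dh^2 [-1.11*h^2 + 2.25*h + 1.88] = -2.22000000000000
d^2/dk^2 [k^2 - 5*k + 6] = 2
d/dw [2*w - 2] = 2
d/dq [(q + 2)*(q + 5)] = 2*q + 7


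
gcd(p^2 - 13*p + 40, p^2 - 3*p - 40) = p - 8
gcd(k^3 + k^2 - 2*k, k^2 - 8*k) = k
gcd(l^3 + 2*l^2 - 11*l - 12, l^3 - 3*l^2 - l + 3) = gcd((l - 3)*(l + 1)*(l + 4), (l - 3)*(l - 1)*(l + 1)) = l^2 - 2*l - 3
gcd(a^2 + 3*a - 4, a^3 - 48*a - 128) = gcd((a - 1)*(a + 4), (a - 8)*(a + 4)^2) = a + 4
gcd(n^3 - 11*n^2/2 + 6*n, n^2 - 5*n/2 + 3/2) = n - 3/2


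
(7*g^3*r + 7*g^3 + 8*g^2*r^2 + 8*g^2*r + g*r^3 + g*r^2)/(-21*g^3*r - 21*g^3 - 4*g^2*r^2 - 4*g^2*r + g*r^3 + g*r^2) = (7*g^2 + 8*g*r + r^2)/(-21*g^2 - 4*g*r + r^2)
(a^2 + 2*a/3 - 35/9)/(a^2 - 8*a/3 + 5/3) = (a + 7/3)/(a - 1)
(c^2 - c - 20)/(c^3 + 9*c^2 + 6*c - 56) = (c - 5)/(c^2 + 5*c - 14)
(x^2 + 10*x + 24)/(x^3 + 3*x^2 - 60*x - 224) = (x + 6)/(x^2 - x - 56)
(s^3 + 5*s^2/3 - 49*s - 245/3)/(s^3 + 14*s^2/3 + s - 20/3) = (s^2 - 49)/(s^2 + 3*s - 4)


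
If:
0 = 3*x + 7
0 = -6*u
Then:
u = 0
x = -7/3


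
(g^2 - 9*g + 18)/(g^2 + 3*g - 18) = (g - 6)/(g + 6)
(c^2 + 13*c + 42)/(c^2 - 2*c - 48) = (c + 7)/(c - 8)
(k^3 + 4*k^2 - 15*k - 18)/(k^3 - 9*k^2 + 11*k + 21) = (k + 6)/(k - 7)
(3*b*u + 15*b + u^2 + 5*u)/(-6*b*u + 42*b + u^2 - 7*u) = (3*b*u + 15*b + u^2 + 5*u)/(-6*b*u + 42*b + u^2 - 7*u)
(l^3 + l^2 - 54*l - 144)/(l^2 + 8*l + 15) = (l^2 - 2*l - 48)/(l + 5)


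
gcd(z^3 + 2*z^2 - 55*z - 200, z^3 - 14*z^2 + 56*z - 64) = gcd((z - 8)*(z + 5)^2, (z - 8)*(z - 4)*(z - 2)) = z - 8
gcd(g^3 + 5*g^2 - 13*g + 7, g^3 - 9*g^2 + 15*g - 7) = g^2 - 2*g + 1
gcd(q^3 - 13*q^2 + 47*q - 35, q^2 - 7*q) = q - 7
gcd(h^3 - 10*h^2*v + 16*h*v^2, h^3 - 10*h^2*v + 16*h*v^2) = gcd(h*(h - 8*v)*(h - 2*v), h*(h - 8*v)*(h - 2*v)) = h^3 - 10*h^2*v + 16*h*v^2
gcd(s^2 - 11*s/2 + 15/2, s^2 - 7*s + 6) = 1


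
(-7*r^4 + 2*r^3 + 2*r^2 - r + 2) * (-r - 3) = 7*r^5 + 19*r^4 - 8*r^3 - 5*r^2 + r - 6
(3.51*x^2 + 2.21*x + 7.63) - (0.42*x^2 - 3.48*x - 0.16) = 3.09*x^2 + 5.69*x + 7.79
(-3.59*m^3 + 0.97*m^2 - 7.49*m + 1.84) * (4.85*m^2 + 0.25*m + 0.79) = -17.4115*m^5 + 3.807*m^4 - 38.9201*m^3 + 7.8178*m^2 - 5.4571*m + 1.4536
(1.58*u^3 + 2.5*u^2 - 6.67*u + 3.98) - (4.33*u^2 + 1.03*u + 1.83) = 1.58*u^3 - 1.83*u^2 - 7.7*u + 2.15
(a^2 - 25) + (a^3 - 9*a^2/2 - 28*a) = a^3 - 7*a^2/2 - 28*a - 25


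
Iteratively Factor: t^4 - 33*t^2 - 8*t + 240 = (t - 5)*(t^3 + 5*t^2 - 8*t - 48) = (t - 5)*(t - 3)*(t^2 + 8*t + 16) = (t - 5)*(t - 3)*(t + 4)*(t + 4)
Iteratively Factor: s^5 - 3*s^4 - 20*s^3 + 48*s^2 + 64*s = (s + 1)*(s^4 - 4*s^3 - 16*s^2 + 64*s) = s*(s + 1)*(s^3 - 4*s^2 - 16*s + 64) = s*(s - 4)*(s + 1)*(s^2 - 16) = s*(s - 4)*(s + 1)*(s + 4)*(s - 4)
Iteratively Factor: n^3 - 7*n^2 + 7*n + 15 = (n - 3)*(n^2 - 4*n - 5) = (n - 5)*(n - 3)*(n + 1)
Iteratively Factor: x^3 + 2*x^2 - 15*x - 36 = (x + 3)*(x^2 - x - 12) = (x + 3)^2*(x - 4)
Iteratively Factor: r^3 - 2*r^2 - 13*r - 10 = (r - 5)*(r^2 + 3*r + 2) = (r - 5)*(r + 2)*(r + 1)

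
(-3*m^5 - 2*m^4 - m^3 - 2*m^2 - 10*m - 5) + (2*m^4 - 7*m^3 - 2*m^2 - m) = -3*m^5 - 8*m^3 - 4*m^2 - 11*m - 5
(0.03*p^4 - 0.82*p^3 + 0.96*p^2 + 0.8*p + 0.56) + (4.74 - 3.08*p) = 0.03*p^4 - 0.82*p^3 + 0.96*p^2 - 2.28*p + 5.3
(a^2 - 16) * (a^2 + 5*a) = a^4 + 5*a^3 - 16*a^2 - 80*a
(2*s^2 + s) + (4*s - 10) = 2*s^2 + 5*s - 10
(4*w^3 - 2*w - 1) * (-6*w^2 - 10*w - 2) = -24*w^5 - 40*w^4 + 4*w^3 + 26*w^2 + 14*w + 2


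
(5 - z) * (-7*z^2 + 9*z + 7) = 7*z^3 - 44*z^2 + 38*z + 35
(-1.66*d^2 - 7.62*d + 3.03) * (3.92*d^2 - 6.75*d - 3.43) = -6.5072*d^4 - 18.6654*d^3 + 69.0064*d^2 + 5.6841*d - 10.3929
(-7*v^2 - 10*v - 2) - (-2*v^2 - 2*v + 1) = -5*v^2 - 8*v - 3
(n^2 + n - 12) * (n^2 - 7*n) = n^4 - 6*n^3 - 19*n^2 + 84*n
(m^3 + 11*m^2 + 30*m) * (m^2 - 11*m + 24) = m^5 - 67*m^3 - 66*m^2 + 720*m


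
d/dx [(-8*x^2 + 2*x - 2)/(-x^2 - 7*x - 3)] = 2*(29*x^2 + 22*x - 10)/(x^4 + 14*x^3 + 55*x^2 + 42*x + 9)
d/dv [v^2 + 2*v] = 2*v + 2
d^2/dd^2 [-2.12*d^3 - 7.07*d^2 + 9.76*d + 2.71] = -12.72*d - 14.14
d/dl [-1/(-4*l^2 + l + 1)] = (1 - 8*l)/(-4*l^2 + l + 1)^2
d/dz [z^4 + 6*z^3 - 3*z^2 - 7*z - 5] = 4*z^3 + 18*z^2 - 6*z - 7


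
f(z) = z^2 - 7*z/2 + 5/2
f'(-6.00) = -15.50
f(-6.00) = 59.50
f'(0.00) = -3.50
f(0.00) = 2.50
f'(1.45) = -0.60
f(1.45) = -0.47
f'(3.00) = 2.50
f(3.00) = 1.00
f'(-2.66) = -8.82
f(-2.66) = 18.89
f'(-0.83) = -5.16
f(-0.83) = 6.09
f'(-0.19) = -3.88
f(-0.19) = 3.20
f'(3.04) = 2.58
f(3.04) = 1.10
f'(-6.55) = -16.60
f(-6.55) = 68.33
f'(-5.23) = -13.96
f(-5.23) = 48.16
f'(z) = 2*z - 7/2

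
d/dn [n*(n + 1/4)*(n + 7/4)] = 3*n^2 + 4*n + 7/16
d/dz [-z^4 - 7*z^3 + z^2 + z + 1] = -4*z^3 - 21*z^2 + 2*z + 1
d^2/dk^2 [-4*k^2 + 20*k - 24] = -8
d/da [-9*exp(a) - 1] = -9*exp(a)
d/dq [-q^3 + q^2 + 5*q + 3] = -3*q^2 + 2*q + 5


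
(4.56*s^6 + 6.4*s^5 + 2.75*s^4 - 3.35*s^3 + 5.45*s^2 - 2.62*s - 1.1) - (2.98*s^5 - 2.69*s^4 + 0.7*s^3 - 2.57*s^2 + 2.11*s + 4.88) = 4.56*s^6 + 3.42*s^5 + 5.44*s^4 - 4.05*s^3 + 8.02*s^2 - 4.73*s - 5.98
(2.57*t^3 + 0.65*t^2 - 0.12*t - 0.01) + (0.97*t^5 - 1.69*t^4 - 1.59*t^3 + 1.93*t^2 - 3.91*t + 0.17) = 0.97*t^5 - 1.69*t^4 + 0.98*t^3 + 2.58*t^2 - 4.03*t + 0.16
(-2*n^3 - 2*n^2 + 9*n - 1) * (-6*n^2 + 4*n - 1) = 12*n^5 + 4*n^4 - 60*n^3 + 44*n^2 - 13*n + 1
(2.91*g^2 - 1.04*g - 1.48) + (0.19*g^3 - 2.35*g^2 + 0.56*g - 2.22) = 0.19*g^3 + 0.56*g^2 - 0.48*g - 3.7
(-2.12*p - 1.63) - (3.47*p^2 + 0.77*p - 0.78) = -3.47*p^2 - 2.89*p - 0.85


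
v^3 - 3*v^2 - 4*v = v*(v - 4)*(v + 1)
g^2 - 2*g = g*(g - 2)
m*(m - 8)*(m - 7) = m^3 - 15*m^2 + 56*m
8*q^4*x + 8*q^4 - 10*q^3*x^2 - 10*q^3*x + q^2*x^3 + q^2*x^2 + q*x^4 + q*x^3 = (-2*q + x)*(-q + x)*(4*q + x)*(q*x + q)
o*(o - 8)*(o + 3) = o^3 - 5*o^2 - 24*o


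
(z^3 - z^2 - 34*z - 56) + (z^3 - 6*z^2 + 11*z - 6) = 2*z^3 - 7*z^2 - 23*z - 62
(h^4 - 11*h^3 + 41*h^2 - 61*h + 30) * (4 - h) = -h^5 + 15*h^4 - 85*h^3 + 225*h^2 - 274*h + 120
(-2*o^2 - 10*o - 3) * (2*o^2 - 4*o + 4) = -4*o^4 - 12*o^3 + 26*o^2 - 28*o - 12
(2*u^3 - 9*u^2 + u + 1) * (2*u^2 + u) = 4*u^5 - 16*u^4 - 7*u^3 + 3*u^2 + u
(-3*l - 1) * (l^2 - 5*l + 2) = -3*l^3 + 14*l^2 - l - 2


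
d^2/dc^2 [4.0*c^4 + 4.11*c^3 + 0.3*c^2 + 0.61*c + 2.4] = 48.0*c^2 + 24.66*c + 0.6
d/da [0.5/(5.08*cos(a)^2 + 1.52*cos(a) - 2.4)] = (5.08*cos(a) + 0.76)*sin(a)/(5.08*cos(a)^2 + 1.52*cos(a) - 2.4)^2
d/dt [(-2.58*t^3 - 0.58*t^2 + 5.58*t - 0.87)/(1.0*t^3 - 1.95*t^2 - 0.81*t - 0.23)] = (5.611*t^4 - 6.9804*t^3 + 15.741*t^2 - 3.1262*t - 1.9881)/(1.0*t^6 - 3.9*t^5 + 2.1825*t^4 + 2.699*t^3 + 1.5531*t^2 + 0.3726*t + 0.0529)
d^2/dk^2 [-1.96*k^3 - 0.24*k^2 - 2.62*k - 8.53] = -11.76*k - 0.48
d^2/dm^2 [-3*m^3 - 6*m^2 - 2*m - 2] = -18*m - 12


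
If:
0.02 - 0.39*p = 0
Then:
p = 0.05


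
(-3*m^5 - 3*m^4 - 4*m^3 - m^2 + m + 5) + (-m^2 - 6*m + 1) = -3*m^5 - 3*m^4 - 4*m^3 - 2*m^2 - 5*m + 6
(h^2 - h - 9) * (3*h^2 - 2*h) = 3*h^4 - 5*h^3 - 25*h^2 + 18*h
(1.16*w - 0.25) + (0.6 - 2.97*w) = 0.35 - 1.81*w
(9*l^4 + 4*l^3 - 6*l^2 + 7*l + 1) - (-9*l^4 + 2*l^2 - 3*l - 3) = 18*l^4 + 4*l^3 - 8*l^2 + 10*l + 4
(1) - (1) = 0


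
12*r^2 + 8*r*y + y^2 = (2*r + y)*(6*r + y)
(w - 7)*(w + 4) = w^2 - 3*w - 28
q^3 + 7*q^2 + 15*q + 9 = (q + 1)*(q + 3)^2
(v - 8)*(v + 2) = v^2 - 6*v - 16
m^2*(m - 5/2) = m^3 - 5*m^2/2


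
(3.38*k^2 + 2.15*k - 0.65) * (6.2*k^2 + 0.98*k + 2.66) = 20.956*k^4 + 16.6424*k^3 + 7.0678*k^2 + 5.082*k - 1.729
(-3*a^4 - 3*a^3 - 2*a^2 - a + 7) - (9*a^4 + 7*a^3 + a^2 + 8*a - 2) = -12*a^4 - 10*a^3 - 3*a^2 - 9*a + 9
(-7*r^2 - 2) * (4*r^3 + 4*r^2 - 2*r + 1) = -28*r^5 - 28*r^4 + 6*r^3 - 15*r^2 + 4*r - 2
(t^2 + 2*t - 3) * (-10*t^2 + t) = -10*t^4 - 19*t^3 + 32*t^2 - 3*t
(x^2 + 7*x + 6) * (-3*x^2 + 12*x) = -3*x^4 - 9*x^3 + 66*x^2 + 72*x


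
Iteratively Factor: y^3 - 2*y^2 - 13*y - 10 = (y + 2)*(y^2 - 4*y - 5) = (y - 5)*(y + 2)*(y + 1)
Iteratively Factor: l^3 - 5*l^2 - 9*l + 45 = (l - 5)*(l^2 - 9) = (l - 5)*(l - 3)*(l + 3)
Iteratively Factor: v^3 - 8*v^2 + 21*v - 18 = (v - 3)*(v^2 - 5*v + 6) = (v - 3)*(v - 2)*(v - 3)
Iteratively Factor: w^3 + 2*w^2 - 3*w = (w)*(w^2 + 2*w - 3) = w*(w - 1)*(w + 3)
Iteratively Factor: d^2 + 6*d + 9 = (d + 3)*(d + 3)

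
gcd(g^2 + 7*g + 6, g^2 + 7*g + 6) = g^2 + 7*g + 6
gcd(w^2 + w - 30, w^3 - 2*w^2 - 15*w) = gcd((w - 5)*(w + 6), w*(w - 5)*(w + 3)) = w - 5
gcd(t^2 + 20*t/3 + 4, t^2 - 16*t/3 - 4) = t + 2/3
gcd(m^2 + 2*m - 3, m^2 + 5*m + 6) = m + 3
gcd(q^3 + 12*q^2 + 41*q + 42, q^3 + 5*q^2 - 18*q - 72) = q + 3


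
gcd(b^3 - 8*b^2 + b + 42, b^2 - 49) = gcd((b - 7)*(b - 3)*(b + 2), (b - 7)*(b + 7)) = b - 7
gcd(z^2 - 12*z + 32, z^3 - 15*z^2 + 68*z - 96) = z^2 - 12*z + 32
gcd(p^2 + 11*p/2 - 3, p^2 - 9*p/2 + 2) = p - 1/2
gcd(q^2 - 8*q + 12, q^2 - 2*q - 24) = q - 6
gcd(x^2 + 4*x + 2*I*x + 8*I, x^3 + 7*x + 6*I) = x + 2*I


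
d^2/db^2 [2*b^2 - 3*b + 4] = 4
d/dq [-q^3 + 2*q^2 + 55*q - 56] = -3*q^2 + 4*q + 55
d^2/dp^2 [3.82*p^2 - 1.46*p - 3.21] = 7.64000000000000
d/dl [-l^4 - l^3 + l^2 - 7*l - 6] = -4*l^3 - 3*l^2 + 2*l - 7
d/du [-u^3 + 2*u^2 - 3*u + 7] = -3*u^2 + 4*u - 3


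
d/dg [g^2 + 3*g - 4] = 2*g + 3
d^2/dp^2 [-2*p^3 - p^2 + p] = -12*p - 2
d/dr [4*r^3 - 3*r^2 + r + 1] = 12*r^2 - 6*r + 1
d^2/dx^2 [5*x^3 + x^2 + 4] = 30*x + 2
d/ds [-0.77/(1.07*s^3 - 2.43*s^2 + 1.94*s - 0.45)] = (2.4717*s^2 - 3.7422*s + 1.4938)/(1.07*s^3 - 2.43*s^2 + 1.94*s - 0.45)^2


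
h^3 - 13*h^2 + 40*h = h*(h - 8)*(h - 5)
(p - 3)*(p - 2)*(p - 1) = p^3 - 6*p^2 + 11*p - 6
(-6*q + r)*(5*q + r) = -30*q^2 - q*r + r^2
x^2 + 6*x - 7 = (x - 1)*(x + 7)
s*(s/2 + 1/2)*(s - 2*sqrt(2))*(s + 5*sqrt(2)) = s^4/2 + s^3/2 + 3*sqrt(2)*s^3/2 - 10*s^2 + 3*sqrt(2)*s^2/2 - 10*s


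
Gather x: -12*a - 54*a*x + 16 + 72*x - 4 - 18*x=-12*a + x*(54 - 54*a) + 12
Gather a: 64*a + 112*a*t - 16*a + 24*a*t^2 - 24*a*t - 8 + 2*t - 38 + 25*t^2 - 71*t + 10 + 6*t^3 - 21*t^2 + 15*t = a*(24*t^2 + 88*t + 48) + 6*t^3 + 4*t^2 - 54*t - 36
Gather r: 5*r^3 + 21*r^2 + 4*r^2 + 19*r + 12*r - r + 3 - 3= 5*r^3 + 25*r^2 + 30*r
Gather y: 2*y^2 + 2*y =2*y^2 + 2*y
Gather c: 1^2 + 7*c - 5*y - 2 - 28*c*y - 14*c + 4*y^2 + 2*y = c*(-28*y - 7) + 4*y^2 - 3*y - 1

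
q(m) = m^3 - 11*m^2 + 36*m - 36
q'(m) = 3*m^2 - 22*m + 36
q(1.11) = -8.23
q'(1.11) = 15.28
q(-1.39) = -109.98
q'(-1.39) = 72.38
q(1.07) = -8.85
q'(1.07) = 15.89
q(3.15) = -0.49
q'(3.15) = -3.53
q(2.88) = 0.33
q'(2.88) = -2.48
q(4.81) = -6.05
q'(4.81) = -0.41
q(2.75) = 0.61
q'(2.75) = -1.81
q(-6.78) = -1097.40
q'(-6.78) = 323.07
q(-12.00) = -3780.00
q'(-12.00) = 732.00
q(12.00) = 540.00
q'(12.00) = 204.00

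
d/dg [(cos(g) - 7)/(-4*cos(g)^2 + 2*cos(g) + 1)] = (-4*cos(g)^2 + 56*cos(g) - 15)*sin(g)/(4*sin(g)^2 + 2*cos(g) - 3)^2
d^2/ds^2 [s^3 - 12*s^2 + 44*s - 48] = 6*s - 24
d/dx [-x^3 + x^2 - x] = -3*x^2 + 2*x - 1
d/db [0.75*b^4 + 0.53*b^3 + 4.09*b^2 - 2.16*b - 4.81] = 3.0*b^3 + 1.59*b^2 + 8.18*b - 2.16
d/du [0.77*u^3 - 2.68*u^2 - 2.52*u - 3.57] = 2.31*u^2 - 5.36*u - 2.52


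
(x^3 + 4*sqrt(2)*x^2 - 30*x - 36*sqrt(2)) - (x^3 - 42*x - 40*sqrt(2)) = 4*sqrt(2)*x^2 + 12*x + 4*sqrt(2)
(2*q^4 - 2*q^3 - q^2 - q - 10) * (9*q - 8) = 18*q^5 - 34*q^4 + 7*q^3 - q^2 - 82*q + 80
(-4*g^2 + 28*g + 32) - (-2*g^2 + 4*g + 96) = -2*g^2 + 24*g - 64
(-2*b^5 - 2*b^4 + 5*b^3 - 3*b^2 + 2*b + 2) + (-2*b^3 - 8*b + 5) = -2*b^5 - 2*b^4 + 3*b^3 - 3*b^2 - 6*b + 7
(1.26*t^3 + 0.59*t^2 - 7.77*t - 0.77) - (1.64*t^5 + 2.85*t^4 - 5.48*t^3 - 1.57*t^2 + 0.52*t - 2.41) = -1.64*t^5 - 2.85*t^4 + 6.74*t^3 + 2.16*t^2 - 8.29*t + 1.64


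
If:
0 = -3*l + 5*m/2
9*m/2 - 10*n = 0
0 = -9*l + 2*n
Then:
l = 0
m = 0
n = 0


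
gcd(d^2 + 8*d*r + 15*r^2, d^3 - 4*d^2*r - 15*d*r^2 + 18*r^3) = d + 3*r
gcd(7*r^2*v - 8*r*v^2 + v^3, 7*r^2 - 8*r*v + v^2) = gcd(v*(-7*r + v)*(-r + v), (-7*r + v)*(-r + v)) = 7*r^2 - 8*r*v + v^2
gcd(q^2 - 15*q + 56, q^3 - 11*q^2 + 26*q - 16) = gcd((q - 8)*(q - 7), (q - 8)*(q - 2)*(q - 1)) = q - 8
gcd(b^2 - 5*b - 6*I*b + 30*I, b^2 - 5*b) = b - 5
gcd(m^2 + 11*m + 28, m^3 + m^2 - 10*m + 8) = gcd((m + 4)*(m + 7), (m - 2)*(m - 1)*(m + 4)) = m + 4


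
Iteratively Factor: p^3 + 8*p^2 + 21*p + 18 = (p + 3)*(p^2 + 5*p + 6) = (p + 3)^2*(p + 2)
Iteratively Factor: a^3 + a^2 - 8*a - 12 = (a + 2)*(a^2 - a - 6) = (a + 2)^2*(a - 3)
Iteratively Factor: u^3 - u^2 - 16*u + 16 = (u - 4)*(u^2 + 3*u - 4) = (u - 4)*(u + 4)*(u - 1)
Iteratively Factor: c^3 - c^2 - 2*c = (c + 1)*(c^2 - 2*c) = c*(c + 1)*(c - 2)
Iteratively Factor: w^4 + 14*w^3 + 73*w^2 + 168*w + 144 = (w + 3)*(w^3 + 11*w^2 + 40*w + 48) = (w + 3)*(w + 4)*(w^2 + 7*w + 12) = (w + 3)*(w + 4)^2*(w + 3)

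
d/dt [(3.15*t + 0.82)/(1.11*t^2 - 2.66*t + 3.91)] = (-3.4965*t^2 - 1.8204*t + 14.4977)/(1.2321*t^4 - 5.9052*t^3 + 15.7558*t^2 - 20.8012*t + 15.2881)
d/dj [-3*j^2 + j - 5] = 1 - 6*j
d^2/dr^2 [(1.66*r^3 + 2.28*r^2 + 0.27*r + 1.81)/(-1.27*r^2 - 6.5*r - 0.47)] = (-3.5527136788005e-15*r^5 - 5.6843418860808e-14*r^4 - 101.516458*r^3 - 39.778302*r^2 - 90.882486*r - 150.141826)/(2.048383*r^6 + 31.45155*r^5 + 163.246689*r^4 + 297.9041*r^3 + 60.414129*r^2 + 4.30755*r + 0.103823)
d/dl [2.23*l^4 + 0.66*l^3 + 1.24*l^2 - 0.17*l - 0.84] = 8.92*l^3 + 1.98*l^2 + 2.48*l - 0.17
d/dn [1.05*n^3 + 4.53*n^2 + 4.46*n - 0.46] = 3.15*n^2 + 9.06*n + 4.46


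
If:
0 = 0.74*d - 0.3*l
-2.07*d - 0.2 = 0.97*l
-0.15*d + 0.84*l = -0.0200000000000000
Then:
No Solution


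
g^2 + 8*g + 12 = (g + 2)*(g + 6)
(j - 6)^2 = j^2 - 12*j + 36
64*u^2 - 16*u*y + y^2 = (-8*u + y)^2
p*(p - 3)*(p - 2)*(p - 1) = p^4 - 6*p^3 + 11*p^2 - 6*p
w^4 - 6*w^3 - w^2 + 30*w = w*(w - 5)*(w - 3)*(w + 2)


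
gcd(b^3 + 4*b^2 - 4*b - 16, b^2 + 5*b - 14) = b - 2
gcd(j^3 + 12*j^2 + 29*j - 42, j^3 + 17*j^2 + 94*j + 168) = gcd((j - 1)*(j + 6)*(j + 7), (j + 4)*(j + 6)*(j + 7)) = j^2 + 13*j + 42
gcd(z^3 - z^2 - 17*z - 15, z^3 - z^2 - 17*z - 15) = z^3 - z^2 - 17*z - 15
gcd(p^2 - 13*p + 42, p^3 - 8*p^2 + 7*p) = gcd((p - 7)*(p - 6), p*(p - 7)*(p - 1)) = p - 7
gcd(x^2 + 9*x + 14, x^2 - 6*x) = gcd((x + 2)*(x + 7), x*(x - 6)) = 1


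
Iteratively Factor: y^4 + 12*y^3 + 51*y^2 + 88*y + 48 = (y + 3)*(y^3 + 9*y^2 + 24*y + 16) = (y + 1)*(y + 3)*(y^2 + 8*y + 16) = (y + 1)*(y + 3)*(y + 4)*(y + 4)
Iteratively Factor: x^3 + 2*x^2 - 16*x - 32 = (x - 4)*(x^2 + 6*x + 8) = (x - 4)*(x + 4)*(x + 2)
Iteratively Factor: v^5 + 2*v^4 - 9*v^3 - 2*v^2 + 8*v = (v + 4)*(v^4 - 2*v^3 - v^2 + 2*v) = (v + 1)*(v + 4)*(v^3 - 3*v^2 + 2*v) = (v - 1)*(v + 1)*(v + 4)*(v^2 - 2*v) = v*(v - 1)*(v + 1)*(v + 4)*(v - 2)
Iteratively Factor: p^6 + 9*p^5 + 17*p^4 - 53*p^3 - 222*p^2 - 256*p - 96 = (p + 4)*(p^5 + 5*p^4 - 3*p^3 - 41*p^2 - 58*p - 24) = (p + 4)^2*(p^4 + p^3 - 7*p^2 - 13*p - 6) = (p - 3)*(p + 4)^2*(p^3 + 4*p^2 + 5*p + 2) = (p - 3)*(p + 1)*(p + 4)^2*(p^2 + 3*p + 2) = (p - 3)*(p + 1)^2*(p + 4)^2*(p + 2)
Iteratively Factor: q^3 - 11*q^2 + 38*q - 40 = (q - 5)*(q^2 - 6*q + 8) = (q - 5)*(q - 4)*(q - 2)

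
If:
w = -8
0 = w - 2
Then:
No Solution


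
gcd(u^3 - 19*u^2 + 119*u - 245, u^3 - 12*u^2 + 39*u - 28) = u - 7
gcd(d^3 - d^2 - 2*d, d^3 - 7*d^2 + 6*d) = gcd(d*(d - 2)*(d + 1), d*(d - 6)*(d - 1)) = d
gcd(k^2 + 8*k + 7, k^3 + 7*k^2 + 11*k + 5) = k + 1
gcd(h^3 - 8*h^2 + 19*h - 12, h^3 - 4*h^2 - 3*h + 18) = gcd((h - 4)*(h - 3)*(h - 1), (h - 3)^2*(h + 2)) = h - 3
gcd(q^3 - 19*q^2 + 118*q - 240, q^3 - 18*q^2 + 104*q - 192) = q^2 - 14*q + 48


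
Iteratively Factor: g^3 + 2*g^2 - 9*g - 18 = (g - 3)*(g^2 + 5*g + 6) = (g - 3)*(g + 3)*(g + 2)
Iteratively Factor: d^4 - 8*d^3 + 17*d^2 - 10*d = (d - 2)*(d^3 - 6*d^2 + 5*d) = d*(d - 2)*(d^2 - 6*d + 5) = d*(d - 5)*(d - 2)*(d - 1)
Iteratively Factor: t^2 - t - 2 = (t + 1)*(t - 2)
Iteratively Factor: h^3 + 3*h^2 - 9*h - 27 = (h + 3)*(h^2 - 9) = (h + 3)^2*(h - 3)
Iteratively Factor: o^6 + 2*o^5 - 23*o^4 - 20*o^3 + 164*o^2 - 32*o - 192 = (o - 2)*(o^5 + 4*o^4 - 15*o^3 - 50*o^2 + 64*o + 96) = (o - 3)*(o - 2)*(o^4 + 7*o^3 + 6*o^2 - 32*o - 32) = (o - 3)*(o - 2)^2*(o^3 + 9*o^2 + 24*o + 16) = (o - 3)*(o - 2)^2*(o + 1)*(o^2 + 8*o + 16) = (o - 3)*(o - 2)^2*(o + 1)*(o + 4)*(o + 4)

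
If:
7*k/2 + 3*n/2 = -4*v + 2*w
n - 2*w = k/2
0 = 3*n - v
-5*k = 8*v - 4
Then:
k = -100/67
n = 32/67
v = 96/67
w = 41/67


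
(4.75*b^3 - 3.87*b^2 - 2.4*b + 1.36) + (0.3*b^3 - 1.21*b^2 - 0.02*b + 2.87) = 5.05*b^3 - 5.08*b^2 - 2.42*b + 4.23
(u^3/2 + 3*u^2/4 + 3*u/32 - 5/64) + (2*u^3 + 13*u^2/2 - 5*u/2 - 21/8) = 5*u^3/2 + 29*u^2/4 - 77*u/32 - 173/64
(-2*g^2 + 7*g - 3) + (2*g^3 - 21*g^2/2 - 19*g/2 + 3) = 2*g^3 - 25*g^2/2 - 5*g/2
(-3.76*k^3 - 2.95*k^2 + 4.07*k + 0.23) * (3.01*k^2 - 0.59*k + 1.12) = -11.3176*k^5 - 6.6611*k^4 + 9.78*k^3 - 5.013*k^2 + 4.4227*k + 0.2576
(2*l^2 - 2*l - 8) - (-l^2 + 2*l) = 3*l^2 - 4*l - 8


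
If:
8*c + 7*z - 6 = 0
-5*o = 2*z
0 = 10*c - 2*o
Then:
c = -4/53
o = -20/53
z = 50/53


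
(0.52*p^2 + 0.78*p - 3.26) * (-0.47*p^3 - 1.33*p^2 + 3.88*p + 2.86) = -0.2444*p^5 - 1.0582*p^4 + 2.5124*p^3 + 8.8494*p^2 - 10.418*p - 9.3236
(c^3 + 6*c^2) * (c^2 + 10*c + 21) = c^5 + 16*c^4 + 81*c^3 + 126*c^2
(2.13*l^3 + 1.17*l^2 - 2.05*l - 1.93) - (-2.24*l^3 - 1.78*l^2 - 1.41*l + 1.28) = 4.37*l^3 + 2.95*l^2 - 0.64*l - 3.21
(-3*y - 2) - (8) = -3*y - 10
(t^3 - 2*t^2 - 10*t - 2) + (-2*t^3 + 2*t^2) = -t^3 - 10*t - 2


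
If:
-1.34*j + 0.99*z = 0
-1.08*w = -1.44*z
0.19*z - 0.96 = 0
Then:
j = 3.73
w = 6.74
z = 5.05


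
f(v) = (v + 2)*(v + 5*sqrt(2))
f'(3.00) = 15.07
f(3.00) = 50.36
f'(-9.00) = -8.93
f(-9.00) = 13.50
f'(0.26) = 9.59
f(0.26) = 16.57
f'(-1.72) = 5.63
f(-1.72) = 1.50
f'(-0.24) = 8.59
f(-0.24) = 12.02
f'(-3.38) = 2.31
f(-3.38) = -5.09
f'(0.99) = 11.05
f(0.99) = 24.10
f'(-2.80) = 3.47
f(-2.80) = -3.42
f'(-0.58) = 7.91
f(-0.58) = 9.22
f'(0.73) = 10.53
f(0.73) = 21.30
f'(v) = 2*v + 2 + 5*sqrt(2)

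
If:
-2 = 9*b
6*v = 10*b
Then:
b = -2/9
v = -10/27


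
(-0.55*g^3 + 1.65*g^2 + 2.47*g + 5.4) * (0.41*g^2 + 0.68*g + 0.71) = -0.2255*g^5 + 0.3025*g^4 + 1.7442*g^3 + 5.0651*g^2 + 5.4257*g + 3.834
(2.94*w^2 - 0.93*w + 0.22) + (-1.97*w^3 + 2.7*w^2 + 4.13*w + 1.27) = -1.97*w^3 + 5.64*w^2 + 3.2*w + 1.49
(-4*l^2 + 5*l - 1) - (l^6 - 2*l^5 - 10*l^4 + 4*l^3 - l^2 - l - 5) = -l^6 + 2*l^5 + 10*l^4 - 4*l^3 - 3*l^2 + 6*l + 4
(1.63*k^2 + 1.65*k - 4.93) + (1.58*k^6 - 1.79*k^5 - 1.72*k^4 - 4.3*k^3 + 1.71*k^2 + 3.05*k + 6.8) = 1.58*k^6 - 1.79*k^5 - 1.72*k^4 - 4.3*k^3 + 3.34*k^2 + 4.7*k + 1.87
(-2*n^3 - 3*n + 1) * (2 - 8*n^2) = 16*n^5 + 20*n^3 - 8*n^2 - 6*n + 2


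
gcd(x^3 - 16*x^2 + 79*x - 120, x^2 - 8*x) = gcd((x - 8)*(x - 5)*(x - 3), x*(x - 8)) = x - 8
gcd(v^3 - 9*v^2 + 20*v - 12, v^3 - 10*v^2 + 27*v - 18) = v^2 - 7*v + 6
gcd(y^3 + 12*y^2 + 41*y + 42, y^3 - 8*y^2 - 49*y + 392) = y + 7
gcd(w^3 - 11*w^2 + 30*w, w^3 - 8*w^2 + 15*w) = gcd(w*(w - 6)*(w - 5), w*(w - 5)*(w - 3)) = w^2 - 5*w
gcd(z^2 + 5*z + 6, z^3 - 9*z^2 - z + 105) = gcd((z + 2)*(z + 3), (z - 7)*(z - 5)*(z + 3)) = z + 3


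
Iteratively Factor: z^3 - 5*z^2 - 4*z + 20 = (z + 2)*(z^2 - 7*z + 10) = (z - 2)*(z + 2)*(z - 5)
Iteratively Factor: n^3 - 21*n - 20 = (n - 5)*(n^2 + 5*n + 4) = (n - 5)*(n + 4)*(n + 1)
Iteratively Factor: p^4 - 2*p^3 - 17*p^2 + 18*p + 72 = (p + 3)*(p^3 - 5*p^2 - 2*p + 24) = (p - 3)*(p + 3)*(p^2 - 2*p - 8) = (p - 3)*(p + 2)*(p + 3)*(p - 4)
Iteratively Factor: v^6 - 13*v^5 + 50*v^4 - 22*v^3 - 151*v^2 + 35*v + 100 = (v - 5)*(v^5 - 8*v^4 + 10*v^3 + 28*v^2 - 11*v - 20) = (v - 5)*(v + 1)*(v^4 - 9*v^3 + 19*v^2 + 9*v - 20) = (v - 5)*(v - 1)*(v + 1)*(v^3 - 8*v^2 + 11*v + 20) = (v - 5)^2*(v - 1)*(v + 1)*(v^2 - 3*v - 4) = (v - 5)^2*(v - 1)*(v + 1)^2*(v - 4)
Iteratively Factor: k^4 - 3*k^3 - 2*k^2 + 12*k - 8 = (k - 2)*(k^3 - k^2 - 4*k + 4) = (k - 2)*(k + 2)*(k^2 - 3*k + 2) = (k - 2)^2*(k + 2)*(k - 1)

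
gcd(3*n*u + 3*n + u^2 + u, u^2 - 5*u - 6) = u + 1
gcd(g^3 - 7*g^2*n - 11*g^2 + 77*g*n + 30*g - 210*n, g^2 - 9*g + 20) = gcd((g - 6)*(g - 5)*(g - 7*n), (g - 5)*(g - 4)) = g - 5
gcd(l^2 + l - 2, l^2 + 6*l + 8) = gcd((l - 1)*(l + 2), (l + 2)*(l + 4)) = l + 2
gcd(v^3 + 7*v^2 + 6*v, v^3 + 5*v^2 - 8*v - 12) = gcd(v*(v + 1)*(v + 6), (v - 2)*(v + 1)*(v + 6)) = v^2 + 7*v + 6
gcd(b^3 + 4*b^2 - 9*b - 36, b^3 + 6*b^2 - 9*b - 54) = b^2 - 9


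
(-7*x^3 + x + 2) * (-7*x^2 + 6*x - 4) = 49*x^5 - 42*x^4 + 21*x^3 - 8*x^2 + 8*x - 8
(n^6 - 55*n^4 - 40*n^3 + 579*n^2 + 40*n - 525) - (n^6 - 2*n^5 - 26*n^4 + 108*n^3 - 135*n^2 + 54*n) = 2*n^5 - 29*n^4 - 148*n^3 + 714*n^2 - 14*n - 525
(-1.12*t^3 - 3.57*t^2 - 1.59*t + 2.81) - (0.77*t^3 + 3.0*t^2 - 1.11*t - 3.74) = -1.89*t^3 - 6.57*t^2 - 0.48*t + 6.55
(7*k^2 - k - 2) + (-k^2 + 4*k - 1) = 6*k^2 + 3*k - 3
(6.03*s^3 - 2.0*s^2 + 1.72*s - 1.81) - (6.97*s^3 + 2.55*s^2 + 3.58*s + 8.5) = -0.94*s^3 - 4.55*s^2 - 1.86*s - 10.31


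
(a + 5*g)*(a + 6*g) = a^2 + 11*a*g + 30*g^2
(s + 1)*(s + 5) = s^2 + 6*s + 5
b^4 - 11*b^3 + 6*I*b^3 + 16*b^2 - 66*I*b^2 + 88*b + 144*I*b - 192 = (b - 8)*(b - 3)*(b + 2*I)*(b + 4*I)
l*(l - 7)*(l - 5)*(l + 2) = l^4 - 10*l^3 + 11*l^2 + 70*l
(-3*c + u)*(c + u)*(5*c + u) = -15*c^3 - 13*c^2*u + 3*c*u^2 + u^3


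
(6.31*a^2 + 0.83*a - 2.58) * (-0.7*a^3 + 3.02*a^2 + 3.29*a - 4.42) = -4.417*a^5 + 18.4752*a^4 + 25.0725*a^3 - 32.9511*a^2 - 12.1568*a + 11.4036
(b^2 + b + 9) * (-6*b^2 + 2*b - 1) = -6*b^4 - 4*b^3 - 53*b^2 + 17*b - 9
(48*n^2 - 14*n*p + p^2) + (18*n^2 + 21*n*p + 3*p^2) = 66*n^2 + 7*n*p + 4*p^2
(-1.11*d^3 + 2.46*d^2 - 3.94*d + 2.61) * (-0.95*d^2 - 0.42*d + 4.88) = 1.0545*d^5 - 1.8708*d^4 - 2.707*d^3 + 11.1801*d^2 - 20.3234*d + 12.7368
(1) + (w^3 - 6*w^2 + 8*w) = w^3 - 6*w^2 + 8*w + 1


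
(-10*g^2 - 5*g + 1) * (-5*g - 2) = 50*g^3 + 45*g^2 + 5*g - 2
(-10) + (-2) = -12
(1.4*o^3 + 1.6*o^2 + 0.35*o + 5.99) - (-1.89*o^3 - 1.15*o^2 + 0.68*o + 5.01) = 3.29*o^3 + 2.75*o^2 - 0.33*o + 0.98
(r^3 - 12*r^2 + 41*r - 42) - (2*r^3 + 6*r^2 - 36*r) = -r^3 - 18*r^2 + 77*r - 42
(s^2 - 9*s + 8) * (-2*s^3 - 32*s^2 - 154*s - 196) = -2*s^5 - 14*s^4 + 118*s^3 + 934*s^2 + 532*s - 1568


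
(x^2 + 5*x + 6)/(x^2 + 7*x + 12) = (x + 2)/(x + 4)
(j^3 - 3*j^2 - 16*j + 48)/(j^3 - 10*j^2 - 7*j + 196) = (j^2 - 7*j + 12)/(j^2 - 14*j + 49)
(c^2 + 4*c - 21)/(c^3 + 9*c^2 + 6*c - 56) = (c - 3)/(c^2 + 2*c - 8)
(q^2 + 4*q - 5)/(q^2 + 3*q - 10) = (q - 1)/(q - 2)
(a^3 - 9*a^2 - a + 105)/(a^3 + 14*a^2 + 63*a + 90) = (a^2 - 12*a + 35)/(a^2 + 11*a + 30)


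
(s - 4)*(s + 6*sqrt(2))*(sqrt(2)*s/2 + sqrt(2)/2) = sqrt(2)*s^3/2 - 3*sqrt(2)*s^2/2 + 6*s^2 - 18*s - 2*sqrt(2)*s - 24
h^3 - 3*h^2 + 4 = (h - 2)^2*(h + 1)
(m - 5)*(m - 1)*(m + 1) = m^3 - 5*m^2 - m + 5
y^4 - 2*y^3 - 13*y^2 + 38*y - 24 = (y - 3)*(y - 2)*(y - 1)*(y + 4)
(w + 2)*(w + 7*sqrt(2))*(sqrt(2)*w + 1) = sqrt(2)*w^3 + 2*sqrt(2)*w^2 + 15*w^2 + 7*sqrt(2)*w + 30*w + 14*sqrt(2)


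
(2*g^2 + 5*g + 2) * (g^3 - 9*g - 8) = 2*g^5 + 5*g^4 - 16*g^3 - 61*g^2 - 58*g - 16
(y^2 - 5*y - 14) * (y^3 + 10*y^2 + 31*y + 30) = y^5 + 5*y^4 - 33*y^3 - 265*y^2 - 584*y - 420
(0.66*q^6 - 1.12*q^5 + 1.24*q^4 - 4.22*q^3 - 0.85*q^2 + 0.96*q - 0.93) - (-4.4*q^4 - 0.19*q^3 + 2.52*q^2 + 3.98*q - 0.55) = 0.66*q^6 - 1.12*q^5 + 5.64*q^4 - 4.03*q^3 - 3.37*q^2 - 3.02*q - 0.38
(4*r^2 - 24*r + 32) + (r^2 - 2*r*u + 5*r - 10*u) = 5*r^2 - 2*r*u - 19*r - 10*u + 32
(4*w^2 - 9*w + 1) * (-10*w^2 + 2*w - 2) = -40*w^4 + 98*w^3 - 36*w^2 + 20*w - 2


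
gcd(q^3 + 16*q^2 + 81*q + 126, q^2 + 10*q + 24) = q + 6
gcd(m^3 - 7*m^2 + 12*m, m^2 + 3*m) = m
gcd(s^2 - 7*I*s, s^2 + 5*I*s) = s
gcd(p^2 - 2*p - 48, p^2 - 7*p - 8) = p - 8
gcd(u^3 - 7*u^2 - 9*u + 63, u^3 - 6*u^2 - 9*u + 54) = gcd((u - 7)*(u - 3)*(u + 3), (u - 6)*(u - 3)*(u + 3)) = u^2 - 9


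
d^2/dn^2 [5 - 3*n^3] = -18*n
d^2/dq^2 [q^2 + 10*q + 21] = 2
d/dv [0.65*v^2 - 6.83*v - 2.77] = 1.3*v - 6.83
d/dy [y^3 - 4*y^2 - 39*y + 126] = 3*y^2 - 8*y - 39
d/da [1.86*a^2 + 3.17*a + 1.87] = 3.72*a + 3.17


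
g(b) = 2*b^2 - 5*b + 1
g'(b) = 4*b - 5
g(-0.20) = 2.08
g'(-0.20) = -5.80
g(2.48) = 0.90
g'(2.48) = 4.92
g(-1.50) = 13.00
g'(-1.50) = -11.00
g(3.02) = 4.14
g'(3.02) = 7.08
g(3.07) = 4.50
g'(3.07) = 7.28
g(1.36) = -2.10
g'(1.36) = 0.44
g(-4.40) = 61.72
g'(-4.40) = -22.60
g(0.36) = -0.54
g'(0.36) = -3.56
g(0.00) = 1.00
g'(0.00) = -5.00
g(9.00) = 118.00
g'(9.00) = 31.00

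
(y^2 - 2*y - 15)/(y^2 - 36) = (y^2 - 2*y - 15)/(y^2 - 36)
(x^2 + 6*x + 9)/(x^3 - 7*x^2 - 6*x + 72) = (x + 3)/(x^2 - 10*x + 24)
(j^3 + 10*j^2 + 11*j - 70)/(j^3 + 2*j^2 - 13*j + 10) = (j + 7)/(j - 1)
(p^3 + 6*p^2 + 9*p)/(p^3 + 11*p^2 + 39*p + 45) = p/(p + 5)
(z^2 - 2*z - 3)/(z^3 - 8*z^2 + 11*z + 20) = (z - 3)/(z^2 - 9*z + 20)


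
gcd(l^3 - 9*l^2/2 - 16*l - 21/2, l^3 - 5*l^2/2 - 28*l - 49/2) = l^2 - 6*l - 7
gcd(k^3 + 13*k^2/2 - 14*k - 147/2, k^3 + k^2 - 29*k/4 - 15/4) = k + 3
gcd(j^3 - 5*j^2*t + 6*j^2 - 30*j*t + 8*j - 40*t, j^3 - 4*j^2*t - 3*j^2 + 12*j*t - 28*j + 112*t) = j + 4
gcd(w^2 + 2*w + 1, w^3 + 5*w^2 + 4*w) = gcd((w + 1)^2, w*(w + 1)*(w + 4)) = w + 1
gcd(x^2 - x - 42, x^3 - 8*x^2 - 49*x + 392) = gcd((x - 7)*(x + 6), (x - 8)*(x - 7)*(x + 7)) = x - 7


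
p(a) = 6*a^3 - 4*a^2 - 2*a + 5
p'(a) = 18*a^2 - 8*a - 2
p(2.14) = 41.20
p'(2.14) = 63.31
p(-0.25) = 5.16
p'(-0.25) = 1.12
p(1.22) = 7.50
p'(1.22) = 15.03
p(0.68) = 3.68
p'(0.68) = 0.88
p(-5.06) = -864.62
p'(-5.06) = 499.34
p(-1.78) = -37.95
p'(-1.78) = 69.27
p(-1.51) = -21.76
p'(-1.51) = 51.12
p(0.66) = 3.66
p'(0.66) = 0.56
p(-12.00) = -10915.00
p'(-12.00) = 2686.00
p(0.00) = 5.00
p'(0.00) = -2.00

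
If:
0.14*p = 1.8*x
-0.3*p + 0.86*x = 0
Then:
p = 0.00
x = 0.00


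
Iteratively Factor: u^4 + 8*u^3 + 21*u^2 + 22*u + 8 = (u + 1)*(u^3 + 7*u^2 + 14*u + 8) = (u + 1)^2*(u^2 + 6*u + 8) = (u + 1)^2*(u + 4)*(u + 2)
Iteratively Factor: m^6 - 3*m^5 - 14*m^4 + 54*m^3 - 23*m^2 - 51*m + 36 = (m - 1)*(m^5 - 2*m^4 - 16*m^3 + 38*m^2 + 15*m - 36) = (m - 3)*(m - 1)*(m^4 + m^3 - 13*m^2 - m + 12) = (m - 3)*(m - 1)*(m + 1)*(m^3 - 13*m + 12) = (m - 3)*(m - 1)*(m + 1)*(m + 4)*(m^2 - 4*m + 3) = (m - 3)^2*(m - 1)*(m + 1)*(m + 4)*(m - 1)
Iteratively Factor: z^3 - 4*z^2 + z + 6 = (z + 1)*(z^2 - 5*z + 6) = (z - 3)*(z + 1)*(z - 2)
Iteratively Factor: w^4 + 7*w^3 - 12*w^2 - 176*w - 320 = (w - 5)*(w^3 + 12*w^2 + 48*w + 64) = (w - 5)*(w + 4)*(w^2 + 8*w + 16) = (w - 5)*(w + 4)^2*(w + 4)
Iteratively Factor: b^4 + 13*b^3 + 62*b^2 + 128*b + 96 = (b + 4)*(b^3 + 9*b^2 + 26*b + 24) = (b + 4)^2*(b^2 + 5*b + 6) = (b + 2)*(b + 4)^2*(b + 3)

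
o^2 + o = o*(o + 1)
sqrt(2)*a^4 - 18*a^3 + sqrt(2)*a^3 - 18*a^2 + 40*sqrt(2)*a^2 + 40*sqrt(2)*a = a*(a - 5*sqrt(2))*(a - 4*sqrt(2))*(sqrt(2)*a + sqrt(2))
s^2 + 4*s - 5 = (s - 1)*(s + 5)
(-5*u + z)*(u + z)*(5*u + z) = -25*u^3 - 25*u^2*z + u*z^2 + z^3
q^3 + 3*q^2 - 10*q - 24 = (q - 3)*(q + 2)*(q + 4)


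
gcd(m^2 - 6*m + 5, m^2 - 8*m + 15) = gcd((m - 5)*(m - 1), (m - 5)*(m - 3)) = m - 5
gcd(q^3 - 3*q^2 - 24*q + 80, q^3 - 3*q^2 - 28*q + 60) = q + 5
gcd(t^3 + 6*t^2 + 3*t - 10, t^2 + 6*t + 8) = t + 2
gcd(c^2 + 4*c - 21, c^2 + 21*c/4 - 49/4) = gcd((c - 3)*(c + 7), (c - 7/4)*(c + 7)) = c + 7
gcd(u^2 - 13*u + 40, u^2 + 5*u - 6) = 1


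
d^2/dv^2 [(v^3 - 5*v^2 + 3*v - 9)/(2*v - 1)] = 2*(4*v^3 - 6*v^2 + 3*v - 35)/(8*v^3 - 12*v^2 + 6*v - 1)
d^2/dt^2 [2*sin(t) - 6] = -2*sin(t)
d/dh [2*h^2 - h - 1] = 4*h - 1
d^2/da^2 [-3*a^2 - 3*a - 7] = -6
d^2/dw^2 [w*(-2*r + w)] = 2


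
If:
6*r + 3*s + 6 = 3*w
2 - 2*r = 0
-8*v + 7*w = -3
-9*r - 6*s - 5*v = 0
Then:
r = 1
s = -227/83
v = 123/83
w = 105/83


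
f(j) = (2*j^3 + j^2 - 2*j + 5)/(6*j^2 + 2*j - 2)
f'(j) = (-12*j - 2)*(2*j^3 + j^2 - 2*j + 5)/(6*j^2 + 2*j - 2)^2 + 1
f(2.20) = 0.85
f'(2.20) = 0.23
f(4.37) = 1.50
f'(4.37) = 0.33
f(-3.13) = -0.80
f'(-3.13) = 0.44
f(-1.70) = 0.12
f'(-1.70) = 1.19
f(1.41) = 0.77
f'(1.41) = -0.14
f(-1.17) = 1.42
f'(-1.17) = 5.42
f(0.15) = -3.02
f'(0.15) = -6.34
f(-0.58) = -5.35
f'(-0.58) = 24.24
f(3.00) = 1.07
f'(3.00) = 0.30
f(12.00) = 4.04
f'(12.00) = 0.33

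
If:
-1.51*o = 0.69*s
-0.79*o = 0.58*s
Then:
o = 0.00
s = 0.00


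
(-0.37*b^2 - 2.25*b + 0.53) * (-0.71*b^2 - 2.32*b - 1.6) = 0.2627*b^4 + 2.4559*b^3 + 5.4357*b^2 + 2.3704*b - 0.848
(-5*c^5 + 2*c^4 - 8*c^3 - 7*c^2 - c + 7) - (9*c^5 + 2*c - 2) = -14*c^5 + 2*c^4 - 8*c^3 - 7*c^2 - 3*c + 9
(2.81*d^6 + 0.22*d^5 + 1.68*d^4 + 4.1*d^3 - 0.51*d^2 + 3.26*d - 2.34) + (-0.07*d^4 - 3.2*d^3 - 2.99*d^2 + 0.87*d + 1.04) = 2.81*d^6 + 0.22*d^5 + 1.61*d^4 + 0.899999999999999*d^3 - 3.5*d^2 + 4.13*d - 1.3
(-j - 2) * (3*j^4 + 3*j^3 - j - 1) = -3*j^5 - 9*j^4 - 6*j^3 + j^2 + 3*j + 2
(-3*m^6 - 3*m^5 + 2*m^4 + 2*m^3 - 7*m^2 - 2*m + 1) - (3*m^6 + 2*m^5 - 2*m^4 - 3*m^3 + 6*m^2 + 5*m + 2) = -6*m^6 - 5*m^5 + 4*m^4 + 5*m^3 - 13*m^2 - 7*m - 1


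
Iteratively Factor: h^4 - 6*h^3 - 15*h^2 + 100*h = (h + 4)*(h^3 - 10*h^2 + 25*h) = (h - 5)*(h + 4)*(h^2 - 5*h) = h*(h - 5)*(h + 4)*(h - 5)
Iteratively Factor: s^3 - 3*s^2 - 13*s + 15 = (s - 5)*(s^2 + 2*s - 3) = (s - 5)*(s - 1)*(s + 3)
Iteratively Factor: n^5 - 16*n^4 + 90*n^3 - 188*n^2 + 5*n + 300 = (n - 5)*(n^4 - 11*n^3 + 35*n^2 - 13*n - 60) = (n - 5)*(n + 1)*(n^3 - 12*n^2 + 47*n - 60) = (n - 5)^2*(n + 1)*(n^2 - 7*n + 12) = (n - 5)^2*(n - 3)*(n + 1)*(n - 4)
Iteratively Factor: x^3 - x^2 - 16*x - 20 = (x + 2)*(x^2 - 3*x - 10) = (x - 5)*(x + 2)*(x + 2)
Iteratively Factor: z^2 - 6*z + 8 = (z - 4)*(z - 2)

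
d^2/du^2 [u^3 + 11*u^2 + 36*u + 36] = 6*u + 22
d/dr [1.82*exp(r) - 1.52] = 1.82*exp(r)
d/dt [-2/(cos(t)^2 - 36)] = -4*sin(t)*cos(t)/(cos(t)^2 - 36)^2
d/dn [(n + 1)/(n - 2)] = -3/(n - 2)^2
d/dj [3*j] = 3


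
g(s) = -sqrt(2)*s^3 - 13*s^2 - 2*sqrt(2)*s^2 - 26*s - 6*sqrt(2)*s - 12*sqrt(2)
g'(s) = -3*sqrt(2)*s^2 - 26*s - 4*sqrt(2)*s - 26 - 6*sqrt(2)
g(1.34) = -95.01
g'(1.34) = -84.52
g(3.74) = -441.33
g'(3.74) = -212.23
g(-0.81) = 1.33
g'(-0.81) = -11.63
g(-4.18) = -46.10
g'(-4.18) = 23.71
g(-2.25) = -3.40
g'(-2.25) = 15.26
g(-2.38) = -5.49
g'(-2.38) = 16.83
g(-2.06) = -0.74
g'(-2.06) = 12.72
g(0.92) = -63.20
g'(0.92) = -67.20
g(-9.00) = 42.26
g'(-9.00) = -93.23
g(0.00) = -16.97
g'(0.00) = -34.49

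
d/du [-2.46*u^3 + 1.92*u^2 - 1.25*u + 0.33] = -7.38*u^2 + 3.84*u - 1.25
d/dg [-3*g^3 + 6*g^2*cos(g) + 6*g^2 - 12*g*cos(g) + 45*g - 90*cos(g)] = -6*g^2*sin(g) - 9*g^2 + 12*sqrt(2)*g*sin(g + pi/4) + 12*g + 90*sin(g) - 12*cos(g) + 45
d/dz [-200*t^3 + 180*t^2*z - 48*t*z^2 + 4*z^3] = 180*t^2 - 96*t*z + 12*z^2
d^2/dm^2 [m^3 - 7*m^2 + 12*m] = 6*m - 14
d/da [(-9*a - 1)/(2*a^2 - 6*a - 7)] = (18*a^2 + 4*a + 57)/(4*a^4 - 24*a^3 + 8*a^2 + 84*a + 49)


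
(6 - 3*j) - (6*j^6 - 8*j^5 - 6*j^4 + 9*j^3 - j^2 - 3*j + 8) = -6*j^6 + 8*j^5 + 6*j^4 - 9*j^3 + j^2 - 2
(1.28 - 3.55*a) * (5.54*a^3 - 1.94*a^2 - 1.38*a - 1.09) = -19.667*a^4 + 13.9782*a^3 + 2.4158*a^2 + 2.1031*a - 1.3952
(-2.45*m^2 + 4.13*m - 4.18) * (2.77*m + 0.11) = -6.7865*m^3 + 11.1706*m^2 - 11.1243*m - 0.4598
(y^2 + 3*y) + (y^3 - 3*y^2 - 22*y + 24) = y^3 - 2*y^2 - 19*y + 24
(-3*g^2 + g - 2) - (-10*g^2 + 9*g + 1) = 7*g^2 - 8*g - 3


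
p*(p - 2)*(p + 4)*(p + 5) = p^4 + 7*p^3 + 2*p^2 - 40*p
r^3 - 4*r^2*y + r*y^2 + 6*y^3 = (r - 3*y)*(r - 2*y)*(r + y)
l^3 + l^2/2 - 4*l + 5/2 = (l - 1)^2*(l + 5/2)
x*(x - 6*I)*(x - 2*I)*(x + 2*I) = x^4 - 6*I*x^3 + 4*x^2 - 24*I*x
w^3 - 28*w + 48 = (w - 4)*(w - 2)*(w + 6)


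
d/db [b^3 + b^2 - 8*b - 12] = 3*b^2 + 2*b - 8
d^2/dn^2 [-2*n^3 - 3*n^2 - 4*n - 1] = -12*n - 6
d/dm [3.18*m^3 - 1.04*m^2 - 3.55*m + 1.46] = 9.54*m^2 - 2.08*m - 3.55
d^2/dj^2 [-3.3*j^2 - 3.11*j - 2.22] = -6.60000000000000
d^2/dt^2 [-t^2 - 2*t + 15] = -2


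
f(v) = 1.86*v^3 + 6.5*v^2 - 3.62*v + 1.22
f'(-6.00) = 119.26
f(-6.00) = -144.82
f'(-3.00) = 7.60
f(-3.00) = 20.36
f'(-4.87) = 65.41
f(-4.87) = -41.82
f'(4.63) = 176.19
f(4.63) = 308.41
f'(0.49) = 4.09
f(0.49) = 1.23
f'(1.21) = 20.28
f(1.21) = 9.65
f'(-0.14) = -5.33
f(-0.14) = 1.85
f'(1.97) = 43.65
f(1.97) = 33.53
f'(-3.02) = 8.01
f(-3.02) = 20.20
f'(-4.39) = 46.85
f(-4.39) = -14.98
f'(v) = 5.58*v^2 + 13.0*v - 3.62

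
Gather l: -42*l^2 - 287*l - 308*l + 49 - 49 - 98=-42*l^2 - 595*l - 98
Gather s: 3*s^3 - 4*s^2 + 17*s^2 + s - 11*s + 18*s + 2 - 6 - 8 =3*s^3 + 13*s^2 + 8*s - 12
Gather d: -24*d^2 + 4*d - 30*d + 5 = -24*d^2 - 26*d + 5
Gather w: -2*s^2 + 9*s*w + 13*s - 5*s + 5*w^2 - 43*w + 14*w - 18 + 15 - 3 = -2*s^2 + 8*s + 5*w^2 + w*(9*s - 29) - 6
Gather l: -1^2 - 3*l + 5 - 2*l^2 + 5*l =-2*l^2 + 2*l + 4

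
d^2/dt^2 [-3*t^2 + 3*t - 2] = -6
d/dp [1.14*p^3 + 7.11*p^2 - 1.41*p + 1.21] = 3.42*p^2 + 14.22*p - 1.41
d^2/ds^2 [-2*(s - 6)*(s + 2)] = -4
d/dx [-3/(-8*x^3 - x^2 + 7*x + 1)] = 3*(-24*x^2 - 2*x + 7)/(8*x^3 + x^2 - 7*x - 1)^2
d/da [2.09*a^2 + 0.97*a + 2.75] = 4.18*a + 0.97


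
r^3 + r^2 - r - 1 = (r - 1)*(r + 1)^2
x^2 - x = x*(x - 1)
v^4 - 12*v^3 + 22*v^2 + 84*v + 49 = (v - 7)^2*(v + 1)^2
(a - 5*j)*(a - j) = a^2 - 6*a*j + 5*j^2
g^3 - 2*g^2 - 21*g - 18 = (g - 6)*(g + 1)*(g + 3)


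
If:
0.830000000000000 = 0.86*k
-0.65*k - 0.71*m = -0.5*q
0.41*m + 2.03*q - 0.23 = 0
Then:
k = 0.97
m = -0.70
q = 0.26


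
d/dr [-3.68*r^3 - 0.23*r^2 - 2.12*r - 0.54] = -11.04*r^2 - 0.46*r - 2.12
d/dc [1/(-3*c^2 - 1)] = 6*c/(3*c^2 + 1)^2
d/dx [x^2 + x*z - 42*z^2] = 2*x + z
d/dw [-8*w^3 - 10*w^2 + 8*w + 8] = -24*w^2 - 20*w + 8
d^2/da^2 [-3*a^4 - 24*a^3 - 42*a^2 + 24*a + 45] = -36*a^2 - 144*a - 84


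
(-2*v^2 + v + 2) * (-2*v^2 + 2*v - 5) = 4*v^4 - 6*v^3 + 8*v^2 - v - 10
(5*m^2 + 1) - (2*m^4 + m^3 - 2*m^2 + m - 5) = -2*m^4 - m^3 + 7*m^2 - m + 6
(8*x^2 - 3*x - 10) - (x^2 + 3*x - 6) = 7*x^2 - 6*x - 4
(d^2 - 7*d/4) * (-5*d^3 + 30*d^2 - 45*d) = -5*d^5 + 155*d^4/4 - 195*d^3/2 + 315*d^2/4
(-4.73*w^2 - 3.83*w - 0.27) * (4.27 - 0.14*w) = 0.6622*w^3 - 19.6609*w^2 - 16.3163*w - 1.1529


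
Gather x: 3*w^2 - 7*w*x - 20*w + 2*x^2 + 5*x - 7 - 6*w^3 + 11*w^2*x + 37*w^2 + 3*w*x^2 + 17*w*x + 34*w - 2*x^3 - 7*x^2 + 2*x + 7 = -6*w^3 + 40*w^2 + 14*w - 2*x^3 + x^2*(3*w - 5) + x*(11*w^2 + 10*w + 7)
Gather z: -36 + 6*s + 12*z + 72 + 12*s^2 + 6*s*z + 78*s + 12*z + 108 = 12*s^2 + 84*s + z*(6*s + 24) + 144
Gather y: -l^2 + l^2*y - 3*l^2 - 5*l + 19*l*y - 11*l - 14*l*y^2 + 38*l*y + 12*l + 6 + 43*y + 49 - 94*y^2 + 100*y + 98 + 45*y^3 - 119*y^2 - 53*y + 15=-4*l^2 - 4*l + 45*y^3 + y^2*(-14*l - 213) + y*(l^2 + 57*l + 90) + 168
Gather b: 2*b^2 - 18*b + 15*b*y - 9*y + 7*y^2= 2*b^2 + b*(15*y - 18) + 7*y^2 - 9*y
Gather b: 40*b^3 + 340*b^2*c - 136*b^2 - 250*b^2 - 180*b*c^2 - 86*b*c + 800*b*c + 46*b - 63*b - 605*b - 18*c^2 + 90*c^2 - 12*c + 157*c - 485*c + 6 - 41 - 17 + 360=40*b^3 + b^2*(340*c - 386) + b*(-180*c^2 + 714*c - 622) + 72*c^2 - 340*c + 308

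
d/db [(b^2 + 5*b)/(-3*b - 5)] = (-3*b^2 - 10*b - 25)/(9*b^2 + 30*b + 25)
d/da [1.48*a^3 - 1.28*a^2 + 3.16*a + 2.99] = 4.44*a^2 - 2.56*a + 3.16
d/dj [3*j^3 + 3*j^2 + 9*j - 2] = 9*j^2 + 6*j + 9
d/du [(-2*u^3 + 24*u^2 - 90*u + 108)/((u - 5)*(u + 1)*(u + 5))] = 2*(-13*u^4 + 140*u^3 - 342*u^2 - 708*u + 2475)/(u^6 + 2*u^5 - 49*u^4 - 100*u^3 + 575*u^2 + 1250*u + 625)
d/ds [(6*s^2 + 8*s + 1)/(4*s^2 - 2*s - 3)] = 22*(-2*s^2 - 2*s - 1)/(16*s^4 - 16*s^3 - 20*s^2 + 12*s + 9)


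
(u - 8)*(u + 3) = u^2 - 5*u - 24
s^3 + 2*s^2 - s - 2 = (s - 1)*(s + 1)*(s + 2)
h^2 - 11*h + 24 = (h - 8)*(h - 3)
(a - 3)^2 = a^2 - 6*a + 9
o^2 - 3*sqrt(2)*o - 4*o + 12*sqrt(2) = (o - 4)*(o - 3*sqrt(2))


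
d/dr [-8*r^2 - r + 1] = -16*r - 1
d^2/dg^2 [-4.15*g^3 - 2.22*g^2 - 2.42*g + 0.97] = -24.9*g - 4.44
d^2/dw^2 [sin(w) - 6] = -sin(w)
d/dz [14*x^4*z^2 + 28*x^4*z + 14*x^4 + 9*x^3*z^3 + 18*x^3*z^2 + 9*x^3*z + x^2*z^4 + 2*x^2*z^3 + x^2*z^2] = x^2*(28*x^2*z + 28*x^2 + 27*x*z^2 + 36*x*z + 9*x + 4*z^3 + 6*z^2 + 2*z)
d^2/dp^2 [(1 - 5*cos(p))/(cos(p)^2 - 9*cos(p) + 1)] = 2*(-45*(1 - cos(2*p))^2*cos(p) - 41*(1 - cos(2*p))^2 + 161*cos(p) - 112*cos(2*p) - 27*cos(3*p) + 10*cos(5*p) - 228)/(18*cos(p) - cos(2*p) - 3)^3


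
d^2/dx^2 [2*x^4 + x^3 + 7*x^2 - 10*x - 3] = 24*x^2 + 6*x + 14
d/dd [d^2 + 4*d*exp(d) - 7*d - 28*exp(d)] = 4*d*exp(d) + 2*d - 24*exp(d) - 7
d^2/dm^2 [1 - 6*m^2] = -12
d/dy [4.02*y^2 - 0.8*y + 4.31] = 8.04*y - 0.8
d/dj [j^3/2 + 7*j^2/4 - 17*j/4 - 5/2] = 3*j^2/2 + 7*j/2 - 17/4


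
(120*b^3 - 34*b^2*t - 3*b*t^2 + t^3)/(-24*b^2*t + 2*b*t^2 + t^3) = (-5*b + t)/t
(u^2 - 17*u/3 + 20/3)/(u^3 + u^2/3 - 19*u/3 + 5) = (u - 4)/(u^2 + 2*u - 3)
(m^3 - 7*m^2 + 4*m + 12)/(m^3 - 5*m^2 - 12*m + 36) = (m + 1)/(m + 3)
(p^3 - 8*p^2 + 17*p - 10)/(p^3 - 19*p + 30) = (p^2 - 6*p + 5)/(p^2 + 2*p - 15)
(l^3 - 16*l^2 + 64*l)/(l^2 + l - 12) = l*(l^2 - 16*l + 64)/(l^2 + l - 12)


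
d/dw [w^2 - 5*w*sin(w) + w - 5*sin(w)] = -5*w*cos(w) + 2*w - 5*sqrt(2)*sin(w + pi/4) + 1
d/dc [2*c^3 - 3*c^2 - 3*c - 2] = 6*c^2 - 6*c - 3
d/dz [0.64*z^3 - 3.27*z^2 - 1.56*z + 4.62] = 1.92*z^2 - 6.54*z - 1.56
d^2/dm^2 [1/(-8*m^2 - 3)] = 48*(1 - 8*m^2)/(8*m^2 + 3)^3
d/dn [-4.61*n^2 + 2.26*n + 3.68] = 2.26 - 9.22*n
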